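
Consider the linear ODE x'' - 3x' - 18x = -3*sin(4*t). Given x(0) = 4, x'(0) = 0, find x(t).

x = -9*cos(4*t)/325 + 17*exp(6*t)/13 + 51*sin(4*t)/650 + 68*exp(-3*t)/25

Characteristic equation r² - 3r - 18 = 0 factors as (r + 3)(r - 6) = 0, so r = -3, 6.
Hence x_h = C1*exp(-3*t) + C2*exp(6*t).
Try x_p = A*cos(4*t) + B*sin(4*t). Substituting and equating the coefficients of cos(4t) and sin(4t) gives A = -9/325, B = 51/650, so x_p = -9*cos(4*t)/325 + 51*sin(4*t)/650.
General solution: x = -9*cos(4*t)/325 + 51*sin(4*t)/650 + C1*exp(-3*t) + C2*exp(6*t).
Apply the initial conditions: x(0) = -9/325 + C1 + C2 = 4 and x'(0) = 102/325 - 3*C1 + 6*C2 = 0. Solving gives C1 = 68/25, C2 = 17/13.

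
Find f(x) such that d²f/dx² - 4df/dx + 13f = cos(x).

f = -sin(x)/40 + 3*cos(x)/40 + C1*cos(3*x)*exp(2*x) + C2*exp(2*x)*sin(3*x)

Characteristic equation r² - 4r + 13 = 0 has discriminant (-4)² - 4·(13) = -36 < 0, so r = 2 ± 3i.
Hence f_h = C1*cos(3*x)*exp(2*x) + C2*exp(2*x)*sin(3*x).
Try f_p = A*cos(x) + B*sin(x). Substituting and equating the coefficients of cos(x) and sin(x) gives A = 3/40, B = -1/40, so f_p = -sin(x)/40 + 3*cos(x)/40.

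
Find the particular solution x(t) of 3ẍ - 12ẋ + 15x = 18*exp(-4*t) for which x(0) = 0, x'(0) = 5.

Divide through by 3: x'' - 4x' + 5x = 6*exp(-4*t).
Characteristic equation r² - 4r + 5 = 0 has discriminant (-4)² - 4·(5) = -4 < 0, so r = 2 ± i.
Hence x_h = C1*cos(t)*exp(2*t) + C2*exp(2*t)*sin(t).
Try x_p = A*exp(-4*t). Substituting into the equation and dividing by exp(-4*t) gives A = 6/37, so x_p = 6*exp(-4*t)/37.
General solution: x = 6*exp(-4*t)/37 + C1*cos(t)*exp(2*t) + C2*exp(2*t)*sin(t).
Apply the initial conditions: x(0) = 6/37 + C1 = 0 and x'(0) = -24/37 + C2 + 2*C1 = 5. Solving gives C1 = -6/37, C2 = 221/37.

x = 6*exp(-4*t)/37 - 6*cos(t)*exp(2*t)/37 + 221*exp(2*t)*sin(t)/37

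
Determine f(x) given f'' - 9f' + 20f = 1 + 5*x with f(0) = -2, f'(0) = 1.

Characteristic equation r² - 9r + 20 = 0 factors as (r - 4)(r - 5) = 0, so r = 4, 5.
Hence f_h = C1*exp(4*x) + C2*exp(5*x).
For the particular solution try f_p = A0 + A1*x. Substituting and matching coefficients of each power of x gives A0 = 13/80, A1 = 1/4, so f_p = 13/80 + x/4.
General solution: f = 13/80 + x/4 + C1*exp(4*x) + C2*exp(5*x).
Apply the initial conditions: f(0) = 13/80 + C1 + C2 = -2 and f'(0) = 1/4 + 4*C1 + 5*C2 = 1. Solving gives C1 = -185/16, C2 = 47/5.

f = 13/80 - 185*exp(4*x)/16 + x/4 + 47*exp(5*x)/5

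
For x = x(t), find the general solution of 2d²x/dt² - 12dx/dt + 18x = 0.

x = C1*exp(3*t) + C2*t*exp(3*t)

Divide through by 2: x'' - 6x' + 9x = 0.
Characteristic equation r² - 6r + 9 = 0 has discriminant (-6)² - 4·(9) = 0, so r = 3 is a repeated root.
Hence x_h = (C1 + C2*t)*exp(3*t).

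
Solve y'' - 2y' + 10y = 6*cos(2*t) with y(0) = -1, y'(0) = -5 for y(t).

Characteristic equation r² - 2r + 10 = 0 has discriminant (-2)² - 4·(10) = -36 < 0, so r = 1 ± 3i.
Hence y_h = C1*cos(3*t)*exp(t) + C2*exp(t)*sin(3*t).
Try y_p = A*cos(2*t) + B*sin(2*t). Substituting and equating the coefficients of cos(2t) and sin(2t) gives A = 9/13, B = -6/13, so y_p = -6*sin(2*t)/13 + 9*cos(2*t)/13.
General solution: y = -6*sin(2*t)/13 + 9*cos(2*t)/13 + C1*cos(3*t)*exp(t) + C2*exp(t)*sin(3*t).
Apply the initial conditions: y(0) = 9/13 + C1 = -1 and y'(0) = -12/13 + C1 + 3*C2 = -5. Solving gives C1 = -22/13, C2 = -31/39.

y = -6*sin(2*t)/13 + 9*cos(2*t)/13 - 31*exp(t)*sin(3*t)/39 - 22*cos(3*t)*exp(t)/13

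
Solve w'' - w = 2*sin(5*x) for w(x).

w = -sin(5*x)/13 + C1*exp(x) + C2*exp(-x)

Characteristic equation r² - 1 = 0 factors as (r - 1)(r + 1) = 0, so r = 1, -1.
Hence w_h = C1*exp(x) + C2*exp(-x).
Try w_p = A*cos(5*x) + B*sin(5*x). Substituting and equating the coefficients of cos(5x) and sin(5x) gives A = 0, B = -1/13, so w_p = -sin(5*x)/13.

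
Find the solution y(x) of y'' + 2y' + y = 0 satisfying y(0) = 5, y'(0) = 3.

Characteristic equation r² + 2r + 1 = 0 has discriminant (2)² - 4·(1) = 0, so r = -1 is a repeated root.
Hence y_h = (C1 + C2*x)*exp(-x).
Apply the initial conditions: y(0) = C1 = 5 and y'(0) = C2 - C1 = 3. Solving gives C1 = 5, C2 = 8.

y = 5*exp(-x) + 8*x*exp(-x)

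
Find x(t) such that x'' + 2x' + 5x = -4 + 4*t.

x = -28/25 + 4*t/5 + C1*cos(2*t)*exp(-t) + C2*exp(-t)*sin(2*t)

Characteristic equation r² + 2r + 5 = 0 has discriminant (2)² - 4·(5) = -16 < 0, so r = -1 ± 2i.
Hence x_h = C1*cos(2*t)*exp(-t) + C2*exp(-t)*sin(2*t).
For the particular solution try x_p = A0 + A1*t. Substituting and matching coefficients of each power of t gives A0 = -28/25, A1 = 4/5, so x_p = -28/25 + 4*t/5.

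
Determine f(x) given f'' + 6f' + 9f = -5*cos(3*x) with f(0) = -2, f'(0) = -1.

f = -2*exp(-3*x) - 5*sin(3*x)/18 - 37*x*exp(-3*x)/6

Characteristic equation r² + 6r + 9 = 0 has discriminant (6)² - 4·(9) = 0, so r = -3 is a repeated root.
Hence f_h = (C1 + C2*x)*exp(-3*x).
Try f_p = A*cos(3*x) + B*sin(3*x). Substituting and equating the coefficients of cos(3x) and sin(3x) gives A = 0, B = -5/18, so f_p = -5*sin(3*x)/18.
General solution: f = -5*sin(3*x)/18 + C1*exp(-3*x) + C2*x*exp(-3*x).
Apply the initial conditions: f(0) = C1 = -2 and f'(0) = -5/6 + C2 - 3*C1 = -1. Solving gives C1 = -2, C2 = -37/6.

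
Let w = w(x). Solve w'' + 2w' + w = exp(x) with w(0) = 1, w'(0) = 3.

Characteristic equation r² + 2r + 1 = 0 has discriminant (2)² - 4·(1) = 0, so r = -1 is a repeated root.
Hence w_h = (C1 + C2*x)*exp(-x).
Try w_p = A*exp(x). Substituting into the equation and dividing by exp(x) gives A = 1/4, so w_p = exp(x)/4.
General solution: w = exp(x)/4 + C1*exp(-x) + C2*x*exp(-x).
Apply the initial conditions: w(0) = 1/4 + C1 = 1 and w'(0) = 1/4 + C2 - C1 = 3. Solving gives C1 = 3/4, C2 = 7/2.

w = exp(x)/4 + 3*exp(-x)/4 + 7*x*exp(-x)/2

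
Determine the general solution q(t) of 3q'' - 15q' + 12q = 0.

q = C1*exp(t) + C2*exp(4*t)

Divide through by 3: q'' - 5q' + 4q = 0.
Characteristic equation r² - 5r + 4 = 0 factors as (r - 1)(r - 4) = 0, so r = 1, 4.
Hence q_h = C1*exp(t) + C2*exp(4*t).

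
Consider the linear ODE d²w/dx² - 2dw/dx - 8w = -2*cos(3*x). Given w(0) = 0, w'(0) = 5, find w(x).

Characteristic equation r² - 2r - 8 = 0 factors as (r + 2)(r - 4) = 0, so r = -2, 4.
Hence w_h = C1*exp(-2*x) + C2*exp(4*x).
Try w_p = A*cos(3*x) + B*sin(3*x). Substituting and equating the coefficients of cos(3x) and sin(3x) gives A = 34/325, B = 12/325, so w_p = 12*sin(3*x)/325 + 34*cos(3*x)/325.
General solution: w = 12*sin(3*x)/325 + 34*cos(3*x)/325 + C1*exp(-2*x) + C2*exp(4*x).
Apply the initial conditions: w(0) = 34/325 + C1 + C2 = 0 and w'(0) = 36/325 - 2*C1 + 4*C2 = 5. Solving gives C1 = -23/26, C2 = 39/50.

w = -23*exp(-2*x)/26 + 12*sin(3*x)/325 + 34*cos(3*x)/325 + 39*exp(4*x)/50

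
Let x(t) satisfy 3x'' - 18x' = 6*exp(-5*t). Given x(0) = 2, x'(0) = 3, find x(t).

x = 43/30 + 2*exp(-5*t)/55 + 35*exp(6*t)/66

Divide through by 3: x'' - 6x' = 2*exp(-5*t).
Characteristic equation r² - 6r = 0 factors as (r - 6)r = 0, so r = 6, 0.
Hence x_h = C1*exp(6*t) + C2.
Try x_p = A*exp(-5*t). Substituting into the equation and dividing by exp(-5*t) gives A = 2/55, so x_p = 2*exp(-5*t)/55.
General solution: x = C2 + 2*exp(-5*t)/55 + C1*exp(6*t).
Apply the initial conditions: x(0) = 2/55 + C1 + C2 = 2 and x'(0) = -2/11 + 6*C1 = 3. Solving gives C1 = 35/66, C2 = 43/30.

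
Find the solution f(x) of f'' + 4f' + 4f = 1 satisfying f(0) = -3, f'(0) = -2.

Characteristic equation r² + 4r + 4 = 0 has discriminant (4)² - 4·(4) = 0, so r = -2 is a repeated root.
Hence f_h = (C1 + C2*x)*exp(-2*x).
For the particular solution try f_p = A0. Substituting and matching coefficients of each power of x gives A0 = 1/4, so f_p = 1/4.
General solution: f = 1/4 + C1*exp(-2*x) + C2*x*exp(-2*x).
Apply the initial conditions: f(0) = 1/4 + C1 = -3 and f'(0) = C2 - 2*C1 = -2. Solving gives C1 = -13/4, C2 = -17/2.

f = 1/4 - 13*exp(-2*x)/4 - 17*x*exp(-2*x)/2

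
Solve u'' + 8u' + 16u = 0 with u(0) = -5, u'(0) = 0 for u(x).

Characteristic equation r² + 8r + 16 = 0 has discriminant (8)² - 4·(16) = 0, so r = -4 is a repeated root.
Hence u_h = (C1 + C2*x)*exp(-4*x).
Apply the initial conditions: u(0) = C1 = -5 and u'(0) = C2 - 4*C1 = 0. Solving gives C1 = -5, C2 = -20.

u = -5*exp(-4*x) - 20*x*exp(-4*x)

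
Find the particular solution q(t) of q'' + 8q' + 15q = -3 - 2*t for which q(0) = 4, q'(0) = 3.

q = -29/225 - 194*exp(-5*t)/25 - 2*t/15 + 107*exp(-3*t)/9

Characteristic equation r² + 8r + 15 = 0 factors as (r + 5)(r + 3) = 0, so r = -5, -3.
Hence q_h = C1*exp(-5*t) + C2*exp(-3*t).
For the particular solution try q_p = A0 + A1*t. Substituting and matching coefficients of each power of t gives A0 = -29/225, A1 = -2/15, so q_p = -29/225 - 2*t/15.
General solution: q = -29/225 - 2*t/15 + C1*exp(-5*t) + C2*exp(-3*t).
Apply the initial conditions: q(0) = -29/225 + C1 + C2 = 4 and q'(0) = -2/15 - 5*C1 - 3*C2 = 3. Solving gives C1 = -194/25, C2 = 107/9.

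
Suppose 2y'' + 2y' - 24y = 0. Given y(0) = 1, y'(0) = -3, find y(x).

Divide through by 2: y'' + y' - 12y = 0.
Characteristic equation r² + r - 12 = 0 factors as (r - 3)(r + 4) = 0, so r = 3, -4.
Hence y_h = C1*exp(3*x) + C2*exp(-4*x).
Apply the initial conditions: y(0) = C1 + C2 = 1 and y'(0) = -4*C2 + 3*C1 = -3. Solving gives C1 = 1/7, C2 = 6/7.

y = exp(3*x)/7 + 6*exp(-4*x)/7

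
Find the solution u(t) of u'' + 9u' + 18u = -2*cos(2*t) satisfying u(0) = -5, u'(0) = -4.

Characteristic equation r² + 9r + 18 = 0 factors as (r + 3)(r + 6) = 0, so r = -3, -6.
Hence u_h = C1*exp(-3*t) + C2*exp(-6*t).
Try u_p = A*cos(2*t) + B*sin(2*t). Substituting and equating the coefficients of cos(2t) and sin(2t) gives A = -7/130, B = -9/130, so u_p = -9*sin(2*t)/130 - 7*cos(2*t)/130.
General solution: u = -9*sin(2*t)/130 - 7*cos(2*t)/130 + C1*exp(-3*t) + C2*exp(-6*t).
Apply the initial conditions: u(0) = -7/130 + C1 + C2 = -5 and u'(0) = -9/65 - 6*C2 - 3*C1 = -4. Solving gives C1 = -436/39, C2 = 187/30.

u = -436*exp(-3*t)/39 - 9*sin(2*t)/130 - 7*cos(2*t)/130 + 187*exp(-6*t)/30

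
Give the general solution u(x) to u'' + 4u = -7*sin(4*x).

u = 7*sin(4*x)/12 + C1*cos(2*x) + C2*sin(2*x)

Characteristic equation r² + 4 = 0 has discriminant (0)² - 4·(4) = -16 < 0, so r = ± 2i.
Hence u_h = C1*cos(2*x) + C2*sin(2*x).
Try u_p = A*cos(4*x) + B*sin(4*x). Substituting and equating the coefficients of cos(4x) and sin(4x) gives A = 0, B = 7/12, so u_p = 7*sin(4*x)/12.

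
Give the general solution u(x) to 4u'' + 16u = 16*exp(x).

u = 4*exp(x)/5 + C1*cos(2*x) + C2*sin(2*x)

Divide through by 4: u'' + 4u = 4*exp(x).
Characteristic equation r² + 4 = 0 has discriminant (0)² - 4·(4) = -16 < 0, so r = ± 2i.
Hence u_h = C1*cos(2*x) + C2*sin(2*x).
Try u_p = A*exp(x). Substituting into the equation and dividing by exp(x) gives A = 4/5, so u_p = 4*exp(x)/5.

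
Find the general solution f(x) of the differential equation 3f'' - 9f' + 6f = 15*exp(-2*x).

f = 5*exp(-2*x)/12 + C1*exp(x) + C2*exp(2*x)

Divide through by 3: f'' - 3f' + 2f = 5*exp(-2*x).
Characteristic equation r² - 3r + 2 = 0 factors as (r - 1)(r - 2) = 0, so r = 1, 2.
Hence f_h = C1*exp(x) + C2*exp(2*x).
Try f_p = A*exp(-2*x). Substituting into the equation and dividing by exp(-2*x) gives A = 5/12, so f_p = 5*exp(-2*x)/12.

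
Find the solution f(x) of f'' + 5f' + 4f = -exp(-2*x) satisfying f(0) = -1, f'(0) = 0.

f = exp(-2*x)/2 - 5*exp(-x)/3 + exp(-4*x)/6

Characteristic equation r² + 5r + 4 = 0 factors as (r + 4)(r + 1) = 0, so r = -4, -1.
Hence f_h = C1*exp(-4*x) + C2*exp(-x).
Try f_p = A*exp(-2*x). Substituting into the equation and dividing by exp(-2*x) gives A = 1/2, so f_p = exp(-2*x)/2.
General solution: f = exp(-2*x)/2 + C1*exp(-4*x) + C2*exp(-x).
Apply the initial conditions: f(0) = 1/2 + C1 + C2 = -1 and f'(0) = -1 - C2 - 4*C1 = 0. Solving gives C1 = 1/6, C2 = -5/3.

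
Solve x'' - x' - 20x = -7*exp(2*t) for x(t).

Characteristic equation r² - r - 20 = 0 factors as (r - 5)(r + 4) = 0, so r = 5, -4.
Hence x_h = C1*exp(5*t) + C2*exp(-4*t).
Try x_p = A*exp(2*t). Substituting into the equation and dividing by exp(2*t) gives A = 7/18, so x_p = 7*exp(2*t)/18.

x = 7*exp(2*t)/18 + C1*exp(5*t) + C2*exp(-4*t)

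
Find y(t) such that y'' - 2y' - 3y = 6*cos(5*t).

Characteristic equation r² - 2r - 3 = 0 factors as (r + 1)(r - 3) = 0, so r = -1, 3.
Hence y_h = C1*exp(-t) + C2*exp(3*t).
Try y_p = A*cos(5*t) + B*sin(5*t). Substituting and equating the coefficients of cos(5t) and sin(5t) gives A = -42/221, B = -15/221, so y_p = -42*cos(5*t)/221 - 15*sin(5*t)/221.

y = -42*cos(5*t)/221 - 15*sin(5*t)/221 + C1*exp(-t) + C2*exp(3*t)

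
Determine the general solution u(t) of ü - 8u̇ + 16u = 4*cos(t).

u = -32*sin(t)/289 + 60*cos(t)/289 + C1*exp(4*t) + C2*t*exp(4*t)

Characteristic equation r² - 8r + 16 = 0 has discriminant (-8)² - 4·(16) = 0, so r = 4 is a repeated root.
Hence u_h = (C1 + C2*t)*exp(4*t).
Try u_p = A*cos(t) + B*sin(t). Substituting and equating the coefficients of cos(t) and sin(t) gives A = 60/289, B = -32/289, so u_p = -32*sin(t)/289 + 60*cos(t)/289.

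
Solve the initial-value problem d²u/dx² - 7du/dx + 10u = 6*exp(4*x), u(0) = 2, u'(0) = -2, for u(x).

u = -3*exp(4*x) + 5*exp(2*x)

Characteristic equation r² - 7r + 10 = 0 factors as (r - 2)(r - 5) = 0, so r = 2, 5.
Hence u_h = C1*exp(2*x) + C2*exp(5*x).
Try u_p = A*exp(4*x). Substituting into the equation and dividing by exp(4*x) gives A = -3, so u_p = -3*exp(4*x).
General solution: u = -3*exp(4*x) + C1*exp(2*x) + C2*exp(5*x).
Apply the initial conditions: u(0) = -3 + C1 + C2 = 2 and u'(0) = -12 + 2*C1 + 5*C2 = -2. Solving gives C1 = 5, C2 = 0.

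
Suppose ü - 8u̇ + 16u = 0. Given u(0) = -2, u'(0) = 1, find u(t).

u = -2*exp(4*t) + 9*t*exp(4*t)

Characteristic equation r² - 8r + 16 = 0 has discriminant (-8)² - 4·(16) = 0, so r = 4 is a repeated root.
Hence u_h = (C1 + C2*t)*exp(4*t).
Apply the initial conditions: u(0) = C1 = -2 and u'(0) = C2 + 4*C1 = 1. Solving gives C1 = -2, C2 = 9.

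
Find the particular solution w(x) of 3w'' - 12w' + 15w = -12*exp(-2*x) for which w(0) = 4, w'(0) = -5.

Divide through by 3: w'' - 4w' + 5w = -4*exp(-2*x).
Characteristic equation r² - 4r + 5 = 0 has discriminant (-4)² - 4·(5) = -4 < 0, so r = 2 ± i.
Hence w_h = C1*cos(x)*exp(2*x) + C2*exp(2*x)*sin(x).
Try w_p = A*exp(-2*x). Substituting into the equation and dividing by exp(-2*x) gives A = -4/17, so w_p = -4*exp(-2*x)/17.
General solution: w = -4*exp(-2*x)/17 + C1*cos(x)*exp(2*x) + C2*exp(2*x)*sin(x).
Apply the initial conditions: w(0) = -4/17 + C1 = 4 and w'(0) = 8/17 + C2 + 2*C1 = -5. Solving gives C1 = 72/17, C2 = -237/17.

w = -4*exp(-2*x)/17 - 237*exp(2*x)*sin(x)/17 + 72*cos(x)*exp(2*x)/17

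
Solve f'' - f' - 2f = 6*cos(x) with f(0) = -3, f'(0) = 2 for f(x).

Characteristic equation r² - r - 2 = 0 factors as (r - 2)(r + 1) = 0, so r = 2, -1.
Hence f_h = C1*exp(2*x) + C2*exp(-x).
Try f_p = A*cos(x) + B*sin(x). Substituting and equating the coefficients of cos(x) and sin(x) gives A = -9/5, B = -3/5, so f_p = -9*cos(x)/5 - 3*sin(x)/5.
General solution: f = -9*cos(x)/5 - 3*sin(x)/5 + C1*exp(2*x) + C2*exp(-x).
Apply the initial conditions: f(0) = -9/5 + C1 + C2 = -3 and f'(0) = -3/5 - C2 + 2*C1 = 2. Solving gives C1 = 7/15, C2 = -5/3.

f = -9*cos(x)/5 - 5*exp(-x)/3 - 3*sin(x)/5 + 7*exp(2*x)/15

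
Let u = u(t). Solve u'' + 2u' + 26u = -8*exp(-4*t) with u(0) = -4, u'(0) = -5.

Characteristic equation r² + 2r + 26 = 0 has discriminant (2)² - 4·(26) = -100 < 0, so r = -1 ± 5i.
Hence u_h = C1*cos(5*t)*exp(-t) + C2*exp(-t)*sin(5*t).
Try u_p = A*exp(-4*t). Substituting into the equation and dividing by exp(-4*t) gives A = -4/17, so u_p = -4*exp(-4*t)/17.
General solution: u = -4*exp(-4*t)/17 + C1*cos(5*t)*exp(-t) + C2*exp(-t)*sin(5*t).
Apply the initial conditions: u(0) = -4/17 + C1 = -4 and u'(0) = 16/17 - C1 + 5*C2 = -5. Solving gives C1 = -64/17, C2 = -33/17.

u = -4*exp(-4*t)/17 - 64*cos(5*t)*exp(-t)/17 - 33*exp(-t)*sin(5*t)/17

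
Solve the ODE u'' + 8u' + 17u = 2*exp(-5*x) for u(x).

Characteristic equation r² + 8r + 17 = 0 has discriminant (8)² - 4·(17) = -4 < 0, so r = -4 ± i.
Hence u_h = C1*cos(x)*exp(-4*x) + C2*exp(-4*x)*sin(x).
Try u_p = A*exp(-5*x). Substituting into the equation and dividing by exp(-5*x) gives A = 1, so u_p = exp(-5*x).

u = C1*cos(x)*exp(-4*x) + C2*exp(-4*x)*sin(x) + exp(-5*x)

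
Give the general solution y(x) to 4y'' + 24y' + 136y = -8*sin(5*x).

Divide through by 4: y'' + 6y' + 34y = -2*sin(5*x).
Characteristic equation r² + 6r + 34 = 0 has discriminant (6)² - 4·(34) = -100 < 0, so r = -3 ± 5i.
Hence y_h = C1*cos(5*x)*exp(-3*x) + C2*exp(-3*x)*sin(5*x).
Try y_p = A*cos(5*x) + B*sin(5*x). Substituting and equating the coefficients of cos(5x) and sin(5x) gives A = 20/327, B = -2/109, so y_p = -2*sin(5*x)/109 + 20*cos(5*x)/327.

y = -2*sin(5*x)/109 + 20*cos(5*x)/327 + C1*cos(5*x)*exp(-3*x) + C2*exp(-3*x)*sin(5*x)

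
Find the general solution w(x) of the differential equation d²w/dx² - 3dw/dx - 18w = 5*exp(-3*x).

Characteristic equation r² - 3r - 18 = 0 factors as (r + 3)(r - 6) = 0, so r = -3, 6.
Hence w_h = C1*exp(-3*x) + C2*exp(6*x).
Since exp(-3*x) solves the homogeneous equation (r = -3 is a root of multiplicity 1), multiply the trial by x. Try w_p = A*x*exp(-3*x). Substituting into the equation and dividing by exp(-3*x) gives A = -5/9, so w_p = -5*x*exp(-3*x)/9.

w = C1*exp(-3*x) + C2*exp(6*x) - 5*x*exp(-3*x)/9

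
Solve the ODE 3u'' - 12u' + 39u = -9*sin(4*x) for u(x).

Divide through by 3: u'' - 4u' + 13u = -3*sin(4*x).
Characteristic equation r² - 4r + 13 = 0 has discriminant (-4)² - 4·(13) = -36 < 0, so r = 2 ± 3i.
Hence u_h = C1*cos(3*x)*exp(2*x) + C2*exp(2*x)*sin(3*x).
Try u_p = A*cos(4*x) + B*sin(4*x). Substituting and equating the coefficients of cos(4x) and sin(4x) gives A = -48/265, B = 9/265, so u_p = -48*cos(4*x)/265 + 9*sin(4*x)/265.

u = -48*cos(4*x)/265 + 9*sin(4*x)/265 + C1*cos(3*x)*exp(2*x) + C2*exp(2*x)*sin(3*x)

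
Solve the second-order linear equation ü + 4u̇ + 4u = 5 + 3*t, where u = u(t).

Characteristic equation r² + 4r + 4 = 0 has discriminant (4)² - 4·(4) = 0, so r = -2 is a repeated root.
Hence u_h = (C1 + C2*t)*exp(-2*t).
For the particular solution try u_p = A0 + A1*t. Substituting and matching coefficients of each power of t gives A0 = 1/2, A1 = 3/4, so u_p = 1/2 + 3*t/4.

u = 1/2 + 3*t/4 + C1*exp(-2*t) + C2*t*exp(-2*t)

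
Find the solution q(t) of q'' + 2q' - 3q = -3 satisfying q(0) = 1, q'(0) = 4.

q = 1 - exp(-3*t) + exp(t)

Characteristic equation r² + 2r - 3 = 0 factors as (r + 3)(r - 1) = 0, so r = -3, 1.
Hence q_h = C1*exp(-3*t) + C2*exp(t).
For the particular solution try q_p = A0. Substituting and matching coefficients of each power of t gives A0 = 1, so q_p = 1.
General solution: q = 1 + C1*exp(-3*t) + C2*exp(t).
Apply the initial conditions: q(0) = 1 + C1 + C2 = 1 and q'(0) = C2 - 3*C1 = 4. Solving gives C1 = -1, C2 = 1.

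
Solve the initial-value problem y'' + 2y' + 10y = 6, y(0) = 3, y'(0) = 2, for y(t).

Characteristic equation r² + 2r + 10 = 0 has discriminant (2)² - 4·(10) = -36 < 0, so r = -1 ± 3i.
Hence y_h = C1*cos(3*t)*exp(-t) + C2*exp(-t)*sin(3*t).
For the particular solution try y_p = A0. Substituting and matching coefficients of each power of t gives A0 = 3/5, so y_p = 3/5.
General solution: y = 3/5 + C1*cos(3*t)*exp(-t) + C2*exp(-t)*sin(3*t).
Apply the initial conditions: y(0) = 3/5 + C1 = 3 and y'(0) = -C1 + 3*C2 = 2. Solving gives C1 = 12/5, C2 = 22/15.

y = 3/5 + 12*cos(3*t)*exp(-t)/5 + 22*exp(-t)*sin(3*t)/15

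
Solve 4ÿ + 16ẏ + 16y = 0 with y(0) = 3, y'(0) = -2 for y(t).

y = 3*exp(-2*t) + 4*t*exp(-2*t)

Divide through by 4: y'' + 4y' + 4y = 0.
Characteristic equation r² + 4r + 4 = 0 has discriminant (4)² - 4·(4) = 0, so r = -2 is a repeated root.
Hence y_h = (C1 + C2*t)*exp(-2*t).
Apply the initial conditions: y(0) = C1 = 3 and y'(0) = C2 - 2*C1 = -2. Solving gives C1 = 3, C2 = 4.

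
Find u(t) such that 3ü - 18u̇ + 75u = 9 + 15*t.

u = 21/125 + t/5 + C1*cos(4*t)*exp(3*t) + C2*exp(3*t)*sin(4*t)

Divide through by 3: u'' - 6u' + 25u = 3 + 5*t.
Characteristic equation r² - 6r + 25 = 0 has discriminant (-6)² - 4·(25) = -64 < 0, so r = 3 ± 4i.
Hence u_h = C1*cos(4*t)*exp(3*t) + C2*exp(3*t)*sin(4*t).
For the particular solution try u_p = A0 + A1*t. Substituting and matching coefficients of each power of t gives A0 = 21/125, A1 = 1/5, so u_p = 21/125 + t/5.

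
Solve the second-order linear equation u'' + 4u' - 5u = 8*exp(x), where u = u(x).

Characteristic equation r² + 4r - 5 = 0 factors as (r - 1)(r + 5) = 0, so r = 1, -5.
Hence u_h = C1*exp(x) + C2*exp(-5*x).
Since exp(x) solves the homogeneous equation (r = 1 is a root of multiplicity 1), multiply the trial by x. Try u_p = A*x*exp(x). Substituting into the equation and dividing by exp(x) gives A = 4/3, so u_p = 4*x*exp(x)/3.

u = C1*exp(x) + C2*exp(-5*x) + 4*x*exp(x)/3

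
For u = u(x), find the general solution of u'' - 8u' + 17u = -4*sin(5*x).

Characteristic equation r² - 8r + 17 = 0 has discriminant (-8)² - 4·(17) = -4 < 0, so r = 4 ± i.
Hence u_h = C1*cos(x)*exp(4*x) + C2*exp(4*x)*sin(x).
Try u_p = A*cos(5*x) + B*sin(5*x). Substituting and equating the coefficients of cos(5x) and sin(5x) gives A = -5/52, B = 1/52, so u_p = -5*cos(5*x)/52 + sin(5*x)/52.

u = -5*cos(5*x)/52 + sin(5*x)/52 + C1*cos(x)*exp(4*x) + C2*exp(4*x)*sin(x)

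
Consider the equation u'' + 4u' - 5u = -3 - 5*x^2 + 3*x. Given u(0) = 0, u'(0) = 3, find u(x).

u = 9/5 + x + x**2 - 19*exp(-5*x)/30 - 7*exp(x)/6

Characteristic equation r² + 4r - 5 = 0 factors as (r - 1)(r + 5) = 0, so r = 1, -5.
Hence u_h = C1*exp(x) + C2*exp(-5*x).
For the particular solution try u_p = A0 + A1*x + A2*x^2. Substituting and matching coefficients of each power of x gives A0 = 9/5, A1 = 1, A2 = 1, so u_p = 9/5 + x + x^2.
General solution: u = 9/5 + x + x^2 + C1*exp(x) + C2*exp(-5*x).
Apply the initial conditions: u(0) = 9/5 + C1 + C2 = 0 and u'(0) = 1 + C1 - 5*C2 = 3. Solving gives C1 = -7/6, C2 = -19/30.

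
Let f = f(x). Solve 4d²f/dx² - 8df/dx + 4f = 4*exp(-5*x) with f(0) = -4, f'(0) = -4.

Divide through by 4: f'' - 2f' + f = exp(-5*x).
Characteristic equation r² - 2r + 1 = 0 has discriminant (-2)² - 4·(1) = 0, so r = 1 is a repeated root.
Hence f_h = (C1 + C2*x)*exp(x).
Try f_p = A*exp(-5*x). Substituting into the equation and dividing by exp(-5*x) gives A = 1/36, so f_p = exp(-5*x)/36.
General solution: f = exp(-5*x)/36 + C1*exp(x) + C2*x*exp(x).
Apply the initial conditions: f(0) = 1/36 + C1 = -4 and f'(0) = -5/36 + C1 + C2 = -4. Solving gives C1 = -145/36, C2 = 1/6.

f = -145*exp(x)/36 + exp(-5*x)/36 + x*exp(x)/6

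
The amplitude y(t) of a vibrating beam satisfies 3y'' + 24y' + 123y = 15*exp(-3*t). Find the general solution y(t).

y = 5*exp(-3*t)/26 + C1*cos(5*t)*exp(-4*t) + C2*exp(-4*t)*sin(5*t)

Divide through by 3: y'' + 8y' + 41y = 5*exp(-3*t).
Characteristic equation r² + 8r + 41 = 0 has discriminant (8)² - 4·(41) = -100 < 0, so r = -4 ± 5i.
Hence y_h = C1*cos(5*t)*exp(-4*t) + C2*exp(-4*t)*sin(5*t).
Try y_p = A*exp(-3*t). Substituting into the equation and dividing by exp(-3*t) gives A = 5/26, so y_p = 5*exp(-3*t)/26.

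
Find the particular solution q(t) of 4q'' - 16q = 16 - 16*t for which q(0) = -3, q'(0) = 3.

q = -1 + t - 3*exp(-2*t)/2 - exp(2*t)/2

Divide through by 4: q'' - 4q = 4 - 4*t.
Characteristic equation r² - 4 = 0 factors as (r - 2)(r + 2) = 0, so r = 2, -2.
Hence q_h = C1*exp(2*t) + C2*exp(-2*t).
For the particular solution try q_p = A0 + A1*t. Substituting and matching coefficients of each power of t gives A0 = -1, A1 = 1, so q_p = -1 + t.
General solution: q = -1 + t + C1*exp(2*t) + C2*exp(-2*t).
Apply the initial conditions: q(0) = -1 + C1 + C2 = -3 and q'(0) = 1 - 2*C2 + 2*C1 = 3. Solving gives C1 = -1/2, C2 = -3/2.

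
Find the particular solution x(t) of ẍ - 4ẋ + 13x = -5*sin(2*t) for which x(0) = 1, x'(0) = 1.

Characteristic equation r² - 4r + 13 = 0 has discriminant (-4)² - 4·(13) = -36 < 0, so r = 2 ± 3i.
Hence x_h = C1*cos(3*t)*exp(2*t) + C2*exp(2*t)*sin(3*t).
Try x_p = A*cos(2*t) + B*sin(2*t). Substituting and equating the coefficients of cos(2t) and sin(2t) gives A = -8/29, B = -9/29, so x_p = -9*sin(2*t)/29 - 8*cos(2*t)/29.
General solution: x = -9*sin(2*t)/29 - 8*cos(2*t)/29 + C1*cos(3*t)*exp(2*t) + C2*exp(2*t)*sin(3*t).
Apply the initial conditions: x(0) = -8/29 + C1 = 1 and x'(0) = -18/29 + 2*C1 + 3*C2 = 1. Solving gives C1 = 37/29, C2 = -9/29.

x = -9*sin(2*t)/29 - 8*cos(2*t)/29 - 9*exp(2*t)*sin(3*t)/29 + 37*cos(3*t)*exp(2*t)/29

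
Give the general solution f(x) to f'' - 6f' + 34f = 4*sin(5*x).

Characteristic equation r² - 6r + 34 = 0 has discriminant (-6)² - 4·(34) = -100 < 0, so r = 3 ± 5i.
Hence f_h = C1*cos(5*x)*exp(3*x) + C2*exp(3*x)*sin(5*x).
Try f_p = A*cos(5*x) + B*sin(5*x). Substituting and equating the coefficients of cos(5x) and sin(5x) gives A = 40/327, B = 4/109, so f_p = 4*sin(5*x)/109 + 40*cos(5*x)/327.

f = 4*sin(5*x)/109 + 40*cos(5*x)/327 + C1*cos(5*x)*exp(3*x) + C2*exp(3*x)*sin(5*x)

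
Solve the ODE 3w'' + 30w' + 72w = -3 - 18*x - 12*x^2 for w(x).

Divide through by 3: w'' + 10w' + 24w = -1 - 6*x - 4*x^2.
Characteristic equation r² + 10r + 24 = 0 factors as (r + 6)(r + 4) = 0, so r = -6, -4.
Hence w_h = C1*exp(-6*x) + C2*exp(-4*x).
For the particular solution try w_p = A0 + A1*x + A2*x^2. Substituting and matching coefficients of each power of x gives A0 = 1/54, A1 = -1/9, A2 = -1/6, so w_p = 1/54 - x^2/6 - x/9.

w = 1/54 - x**2/6 - x/9 + C1*exp(-6*x) + C2*exp(-4*x)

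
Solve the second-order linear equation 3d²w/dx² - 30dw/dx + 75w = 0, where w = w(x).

Divide through by 3: w'' - 10w' + 25w = 0.
Characteristic equation r² - 10r + 25 = 0 has discriminant (-10)² - 4·(25) = 0, so r = 5 is a repeated root.
Hence w_h = (C1 + C2*x)*exp(5*x).

w = C1*exp(5*x) + C2*x*exp(5*x)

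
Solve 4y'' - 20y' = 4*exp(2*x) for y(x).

Divide through by 4: y'' - 5y' = exp(2*x).
Characteristic equation r² - 5r = 0 factors as (r - 5)r = 0, so r = 5, 0.
Hence y_h = C1*exp(5*x) + C2.
Try y_p = A*exp(2*x). Substituting into the equation and dividing by exp(2*x) gives A = -1/6, so y_p = -exp(2*x)/6.

y = C2 - exp(2*x)/6 + C1*exp(5*x)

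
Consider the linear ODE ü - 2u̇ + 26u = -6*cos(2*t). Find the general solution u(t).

u = -33*cos(2*t)/125 + 6*sin(2*t)/125 + C1*cos(5*t)*exp(t) + C2*exp(t)*sin(5*t)

Characteristic equation r² - 2r + 26 = 0 has discriminant (-2)² - 4·(26) = -100 < 0, so r = 1 ± 5i.
Hence u_h = C1*cos(5*t)*exp(t) + C2*exp(t)*sin(5*t).
Try u_p = A*cos(2*t) + B*sin(2*t). Substituting and equating the coefficients of cos(2t) and sin(2t) gives A = -33/125, B = 6/125, so u_p = -33*cos(2*t)/125 + 6*sin(2*t)/125.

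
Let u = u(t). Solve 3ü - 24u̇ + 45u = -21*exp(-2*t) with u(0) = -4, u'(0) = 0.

Divide through by 3: u'' - 8u' + 15u = -7*exp(-2*t).
Characteristic equation r² - 8r + 15 = 0 factors as (r - 3)(r - 5) = 0, so r = 3, 5.
Hence u_h = C1*exp(3*t) + C2*exp(5*t).
Try u_p = A*exp(-2*t). Substituting into the equation and dividing by exp(-2*t) gives A = -1/5, so u_p = -exp(-2*t)/5.
General solution: u = -exp(-2*t)/5 + C1*exp(3*t) + C2*exp(5*t).
Apply the initial conditions: u(0) = -1/5 + C1 + C2 = -4 and u'(0) = 2/5 + 3*C1 + 5*C2 = 0. Solving gives C1 = -93/10, C2 = 11/2.

u = -93*exp(3*t)/10 - exp(-2*t)/5 + 11*exp(5*t)/2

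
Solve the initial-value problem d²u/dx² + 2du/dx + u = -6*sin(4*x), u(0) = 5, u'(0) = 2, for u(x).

u = 48*cos(4*x)/289 + 90*sin(4*x)/289 + 1397*exp(-x)/289 + 95*x*exp(-x)/17

Characteristic equation r² + 2r + 1 = 0 has discriminant (2)² - 4·(1) = 0, so r = -1 is a repeated root.
Hence u_h = (C1 + C2*x)*exp(-x).
Try u_p = A*cos(4*x) + B*sin(4*x). Substituting and equating the coefficients of cos(4x) and sin(4x) gives A = 48/289, B = 90/289, so u_p = 48*cos(4*x)/289 + 90*sin(4*x)/289.
General solution: u = 48*cos(4*x)/289 + 90*sin(4*x)/289 + C1*exp(-x) + C2*x*exp(-x).
Apply the initial conditions: u(0) = 48/289 + C1 = 5 and u'(0) = 360/289 + C2 - C1 = 2. Solving gives C1 = 1397/289, C2 = 95/17.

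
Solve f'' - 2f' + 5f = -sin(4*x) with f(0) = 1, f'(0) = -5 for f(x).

Characteristic equation r² - 2r + 5 = 0 has discriminant (-2)² - 4·(5) = -16 < 0, so r = 1 ± 2i.
Hence f_h = C1*cos(2*x)*exp(x) + C2*exp(x)*sin(2*x).
Try f_p = A*cos(4*x) + B*sin(4*x). Substituting and equating the coefficients of cos(4x) and sin(4x) gives A = -8/185, B = 11/185, so f_p = -8*cos(4*x)/185 + 11*sin(4*x)/185.
General solution: f = -8*cos(4*x)/185 + 11*sin(4*x)/185 + C1*cos(2*x)*exp(x) + C2*exp(x)*sin(2*x).
Apply the initial conditions: f(0) = -8/185 + C1 = 1 and f'(0) = 44/185 + C1 + 2*C2 = -5. Solving gives C1 = 193/185, C2 = -581/185.

f = -8*cos(4*x)/185 + 11*sin(4*x)/185 - 581*exp(x)*sin(2*x)/185 + 193*cos(2*x)*exp(x)/185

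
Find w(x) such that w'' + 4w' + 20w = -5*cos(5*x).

Characteristic equation r² + 4r + 20 = 0 has discriminant (4)² - 4·(20) = -64 < 0, so r = -2 ± 4i.
Hence w_h = C1*cos(4*x)*exp(-2*x) + C2*exp(-2*x)*sin(4*x).
Try w_p = A*cos(5*x) + B*sin(5*x). Substituting and equating the coefficients of cos(5x) and sin(5x) gives A = 1/17, B = -4/17, so w_p = -4*sin(5*x)/17 + cos(5*x)/17.

w = -4*sin(5*x)/17 + cos(5*x)/17 + C1*cos(4*x)*exp(-2*x) + C2*exp(-2*x)*sin(4*x)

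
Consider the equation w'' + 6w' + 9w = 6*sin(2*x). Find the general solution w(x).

Characteristic equation r² + 6r + 9 = 0 has discriminant (6)² - 4·(9) = 0, so r = -3 is a repeated root.
Hence w_h = (C1 + C2*x)*exp(-3*x).
Try w_p = A*cos(2*x) + B*sin(2*x). Substituting and equating the coefficients of cos(2x) and sin(2x) gives A = -72/169, B = 30/169, so w_p = -72*cos(2*x)/169 + 30*sin(2*x)/169.

w = -72*cos(2*x)/169 + 30*sin(2*x)/169 + C1*exp(-3*x) + C2*x*exp(-3*x)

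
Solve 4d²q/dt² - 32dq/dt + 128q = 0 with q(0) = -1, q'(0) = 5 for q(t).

q = -cos(4*t)*exp(4*t) + 9*exp(4*t)*sin(4*t)/4

Divide through by 4: q'' - 8q' + 32q = 0.
Characteristic equation r² - 8r + 32 = 0 has discriminant (-8)² - 4·(32) = -64 < 0, so r = 4 ± 4i.
Hence q_h = C1*cos(4*t)*exp(4*t) + C2*exp(4*t)*sin(4*t).
Apply the initial conditions: q(0) = C1 = -1 and q'(0) = 4*C1 + 4*C2 = 5. Solving gives C1 = -1, C2 = 9/4.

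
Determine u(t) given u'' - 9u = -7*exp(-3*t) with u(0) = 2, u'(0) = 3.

u = 25*exp(-3*t)/36 + 47*exp(3*t)/36 + 7*t*exp(-3*t)/6

Characteristic equation r² - 9 = 0 factors as (r - 3)(r + 3) = 0, so r = 3, -3.
Hence u_h = C1*exp(3*t) + C2*exp(-3*t).
Since exp(-3*t) solves the homogeneous equation (r = -3 is a root of multiplicity 1), multiply the trial by t. Try u_p = A*t*exp(-3*t). Substituting into the equation and dividing by exp(-3*t) gives A = 7/6, so u_p = 7*t*exp(-3*t)/6.
General solution: u = C1*exp(3*t) + C2*exp(-3*t) + 7*t*exp(-3*t)/6.
Apply the initial conditions: u(0) = C1 + C2 = 2 and u'(0) = 7/6 - 3*C2 + 3*C1 = 3. Solving gives C1 = 47/36, C2 = 25/36.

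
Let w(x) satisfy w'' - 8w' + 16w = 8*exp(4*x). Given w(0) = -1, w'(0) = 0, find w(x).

Characteristic equation r² - 8r + 16 = 0 has discriminant (-8)² - 4·(16) = 0, so r = 4 is a repeated root.
Hence w_h = (C1 + C2*x)*exp(4*x).
Since exp(4*x) solves the homogeneous equation (r = 4 is a root of multiplicity 2), multiply the trial by x^2. Try w_p = A*x^2*exp(4*x). Substituting into the equation and dividing by exp(4*x) gives A = 4, so w_p = 4*x^2*exp(4*x).
General solution: w = C1*exp(4*x) + 4*x^2*exp(4*x) + C2*x*exp(4*x).
Apply the initial conditions: w(0) = C1 = -1 and w'(0) = C2 + 4*C1 = 0. Solving gives C1 = -1, C2 = 4.

w = -exp(4*x) + 4*x*exp(4*x) + 4*x**2*exp(4*x)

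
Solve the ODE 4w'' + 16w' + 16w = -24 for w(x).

w = -3/2 + C1*exp(-2*x) + C2*x*exp(-2*x)

Divide through by 4: w'' + 4w' + 4w = -6.
Characteristic equation r² + 4r + 4 = 0 has discriminant (4)² - 4·(4) = 0, so r = -2 is a repeated root.
Hence w_h = (C1 + C2*x)*exp(-2*x).
For the particular solution try w_p = A0. Substituting and matching coefficients of each power of x gives A0 = -3/2, so w_p = -3/2.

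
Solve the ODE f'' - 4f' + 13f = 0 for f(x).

f = C1*cos(3*x)*exp(2*x) + C2*exp(2*x)*sin(3*x)

Characteristic equation r² - 4r + 13 = 0 has discriminant (-4)² - 4·(13) = -36 < 0, so r = 2 ± 3i.
Hence f_h = C1*cos(3*x)*exp(2*x) + C2*exp(2*x)*sin(3*x).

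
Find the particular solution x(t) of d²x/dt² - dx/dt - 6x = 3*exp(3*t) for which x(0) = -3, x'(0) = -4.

Characteristic equation r² - r - 6 = 0 factors as (r + 2)(r - 3) = 0, so r = -2, 3.
Hence x_h = C1*exp(-2*t) + C2*exp(3*t).
Since exp(3*t) solves the homogeneous equation (r = 3 is a root of multiplicity 1), multiply the trial by t. Try x_p = A*t*exp(3*t). Substituting into the equation and dividing by exp(3*t) gives A = 3/5, so x_p = 3*t*exp(3*t)/5.
General solution: x = C1*exp(-2*t) + C2*exp(3*t) + 3*t*exp(3*t)/5.
Apply the initial conditions: x(0) = C1 + C2 = -3 and x'(0) = 3/5 - 2*C1 + 3*C2 = -4. Solving gives C1 = -22/25, C2 = -53/25.

x = -53*exp(3*t)/25 - 22*exp(-2*t)/25 + 3*t*exp(3*t)/5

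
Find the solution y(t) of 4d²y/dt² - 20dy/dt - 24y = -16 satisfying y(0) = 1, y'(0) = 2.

Divide through by 4: y'' - 5y' - 6y = -4.
Characteristic equation r² - 5r - 6 = 0 factors as (r - 6)(r + 1) = 0, so r = 6, -1.
Hence y_h = C1*exp(6*t) + C2*exp(-t).
For the particular solution try y_p = A0. Substituting and matching coefficients of each power of t gives A0 = 2/3, so y_p = 2/3.
General solution: y = 2/3 + C1*exp(6*t) + C2*exp(-t).
Apply the initial conditions: y(0) = 2/3 + C1 + C2 = 1 and y'(0) = -C2 + 6*C1 = 2. Solving gives C1 = 1/3, C2 = 0.

y = 2/3 + exp(6*t)/3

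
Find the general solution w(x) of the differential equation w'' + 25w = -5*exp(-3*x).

w = -5*exp(-3*x)/34 + C1*cos(5*x) + C2*sin(5*x)

Characteristic equation r² + 25 = 0 has discriminant (0)² - 4·(25) = -100 < 0, so r = ± 5i.
Hence w_h = C1*cos(5*x) + C2*sin(5*x).
Try w_p = A*exp(-3*x). Substituting into the equation and dividing by exp(-3*x) gives A = -5/34, so w_p = -5*exp(-3*x)/34.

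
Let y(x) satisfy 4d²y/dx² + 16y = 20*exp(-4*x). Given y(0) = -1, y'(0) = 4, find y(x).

y = -5*cos(2*x)/4 + exp(-4*x)/4 + 5*sin(2*x)/2

Divide through by 4: y'' + 4y = 5*exp(-4*x).
Characteristic equation r² + 4 = 0 has discriminant (0)² - 4·(4) = -16 < 0, so r = ± 2i.
Hence y_h = C1*cos(2*x) + C2*sin(2*x).
Try y_p = A*exp(-4*x). Substituting into the equation and dividing by exp(-4*x) gives A = 1/4, so y_p = exp(-4*x)/4.
General solution: y = exp(-4*x)/4 + C1*cos(2*x) + C2*sin(2*x).
Apply the initial conditions: y(0) = 1/4 + C1 = -1 and y'(0) = -1 + 2*C2 = 4. Solving gives C1 = -5/4, C2 = 5/2.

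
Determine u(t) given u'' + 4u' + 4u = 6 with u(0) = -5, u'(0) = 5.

Characteristic equation r² + 4r + 4 = 0 has discriminant (4)² - 4·(4) = 0, so r = -2 is a repeated root.
Hence u_h = (C1 + C2*t)*exp(-2*t).
For the particular solution try u_p = A0. Substituting and matching coefficients of each power of t gives A0 = 3/2, so u_p = 3/2.
General solution: u = 3/2 + C1*exp(-2*t) + C2*t*exp(-2*t).
Apply the initial conditions: u(0) = 3/2 + C1 = -5 and u'(0) = C2 - 2*C1 = 5. Solving gives C1 = -13/2, C2 = -8.

u = 3/2 - 13*exp(-2*t)/2 - 8*t*exp(-2*t)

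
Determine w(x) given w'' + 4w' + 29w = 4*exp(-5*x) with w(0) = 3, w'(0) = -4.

w = 2*exp(-5*x)/17 + 8*exp(-2*x)*sin(5*x)/17 + 49*cos(5*x)*exp(-2*x)/17

Characteristic equation r² + 4r + 29 = 0 has discriminant (4)² - 4·(29) = -100 < 0, so r = -2 ± 5i.
Hence w_h = C1*cos(5*x)*exp(-2*x) + C2*exp(-2*x)*sin(5*x).
Try w_p = A*exp(-5*x). Substituting into the equation and dividing by exp(-5*x) gives A = 2/17, so w_p = 2*exp(-5*x)/17.
General solution: w = 2*exp(-5*x)/17 + C1*cos(5*x)*exp(-2*x) + C2*exp(-2*x)*sin(5*x).
Apply the initial conditions: w(0) = 2/17 + C1 = 3 and w'(0) = -10/17 - 2*C1 + 5*C2 = -4. Solving gives C1 = 49/17, C2 = 8/17.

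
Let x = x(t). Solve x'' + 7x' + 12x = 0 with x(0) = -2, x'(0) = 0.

Characteristic equation r² + 7r + 12 = 0 factors as (r + 4)(r + 3) = 0, so r = -4, -3.
Hence x_h = C1*exp(-4*t) + C2*exp(-3*t).
Apply the initial conditions: x(0) = C1 + C2 = -2 and x'(0) = -4*C1 - 3*C2 = 0. Solving gives C1 = 6, C2 = -8.

x = -8*exp(-3*t) + 6*exp(-4*t)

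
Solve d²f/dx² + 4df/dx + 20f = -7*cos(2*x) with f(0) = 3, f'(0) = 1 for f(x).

Characteristic equation r² + 4r + 20 = 0 has discriminant (4)² - 4·(20) = -64 < 0, so r = -2 ± 4i.
Hence f_h = C1*cos(4*x)*exp(-2*x) + C2*exp(-2*x)*sin(4*x).
Try f_p = A*cos(2*x) + B*sin(2*x). Substituting and equating the coefficients of cos(2x) and sin(2x) gives A = -7/20, B = -7/40, so f_p = -7*cos(2*x)/20 - 7*sin(2*x)/40.
General solution: f = -7*cos(2*x)/20 - 7*sin(2*x)/40 + C1*cos(4*x)*exp(-2*x) + C2*exp(-2*x)*sin(4*x).
Apply the initial conditions: f(0) = -7/20 + C1 = 3 and f'(0) = -7/20 - 2*C1 + 4*C2 = 1. Solving gives C1 = 67/20, C2 = 161/80.

f = -7*cos(2*x)/20 - 7*sin(2*x)/40 + 67*cos(4*x)*exp(-2*x)/20 + 161*exp(-2*x)*sin(4*x)/80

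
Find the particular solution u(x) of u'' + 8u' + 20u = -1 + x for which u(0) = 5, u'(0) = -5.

u = -7/100 + x/20 + 507*cos(2*x)*exp(-4*x)/100 + 1523*exp(-4*x)*sin(2*x)/200

Characteristic equation r² + 8r + 20 = 0 has discriminant (8)² - 4·(20) = -16 < 0, so r = -4 ± 2i.
Hence u_h = C1*cos(2*x)*exp(-4*x) + C2*exp(-4*x)*sin(2*x).
For the particular solution try u_p = A0 + A1*x. Substituting and matching coefficients of each power of x gives A0 = -7/100, A1 = 1/20, so u_p = -7/100 + x/20.
General solution: u = -7/100 + x/20 + C1*cos(2*x)*exp(-4*x) + C2*exp(-4*x)*sin(2*x).
Apply the initial conditions: u(0) = -7/100 + C1 = 5 and u'(0) = 1/20 - 4*C1 + 2*C2 = -5. Solving gives C1 = 507/100, C2 = 1523/200.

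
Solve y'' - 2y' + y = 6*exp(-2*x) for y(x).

Characteristic equation r² - 2r + 1 = 0 has discriminant (-2)² - 4·(1) = 0, so r = 1 is a repeated root.
Hence y_h = (C1 + C2*x)*exp(x).
Try y_p = A*exp(-2*x). Substituting into the equation and dividing by exp(-2*x) gives A = 2/3, so y_p = 2*exp(-2*x)/3.

y = 2*exp(-2*x)/3 + C1*exp(x) + C2*x*exp(x)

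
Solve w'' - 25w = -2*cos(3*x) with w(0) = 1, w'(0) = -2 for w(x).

Characteristic equation r² - 25 = 0 factors as (r + 5)(r - 5) = 0, so r = -5, 5.
Hence w_h = C1*exp(-5*x) + C2*exp(5*x).
Try w_p = A*cos(3*x) + B*sin(3*x). Substituting and equating the coefficients of cos(3x) and sin(3x) gives A = 1/17, B = 0, so w_p = cos(3*x)/17.
General solution: w = cos(3*x)/17 + C1*exp(-5*x) + C2*exp(5*x).
Apply the initial conditions: w(0) = 1/17 + C1 + C2 = 1 and w'(0) = -5*C1 + 5*C2 = -2. Solving gives C1 = 57/85, C2 = 23/85.

w = cos(3*x)/17 + 23*exp(5*x)/85 + 57*exp(-5*x)/85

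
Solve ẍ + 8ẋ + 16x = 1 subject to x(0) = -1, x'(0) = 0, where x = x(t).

Characteristic equation r² + 8r + 16 = 0 has discriminant (8)² - 4·(16) = 0, so r = -4 is a repeated root.
Hence x_h = (C1 + C2*t)*exp(-4*t).
For the particular solution try x_p = A0. Substituting and matching coefficients of each power of t gives A0 = 1/16, so x_p = 1/16.
General solution: x = 1/16 + C1*exp(-4*t) + C2*t*exp(-4*t).
Apply the initial conditions: x(0) = 1/16 + C1 = -1 and x'(0) = C2 - 4*C1 = 0. Solving gives C1 = -17/16, C2 = -17/4.

x = 1/16 - 17*exp(-4*t)/16 - 17*t*exp(-4*t)/4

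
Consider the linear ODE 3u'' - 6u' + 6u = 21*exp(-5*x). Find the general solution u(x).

Divide through by 3: u'' - 2u' + 2u = 7*exp(-5*x).
Characteristic equation r² - 2r + 2 = 0 has discriminant (-2)² - 4·(2) = -4 < 0, so r = 1 ± i.
Hence u_h = C1*cos(x)*exp(x) + C2*exp(x)*sin(x).
Try u_p = A*exp(-5*x). Substituting into the equation and dividing by exp(-5*x) gives A = 7/37, so u_p = 7*exp(-5*x)/37.

u = 7*exp(-5*x)/37 + C1*cos(x)*exp(x) + C2*exp(x)*sin(x)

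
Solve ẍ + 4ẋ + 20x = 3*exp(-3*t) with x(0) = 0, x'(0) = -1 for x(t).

Characteristic equation r² + 4r + 20 = 0 has discriminant (4)² - 4·(20) = -64 < 0, so r = -2 ± 4i.
Hence x_h = C1*cos(4*t)*exp(-2*t) + C2*exp(-2*t)*sin(4*t).
Try x_p = A*exp(-3*t). Substituting into the equation and dividing by exp(-3*t) gives A = 3/17, so x_p = 3*exp(-3*t)/17.
General solution: x = 3*exp(-3*t)/17 + C1*cos(4*t)*exp(-2*t) + C2*exp(-2*t)*sin(4*t).
Apply the initial conditions: x(0) = 3/17 + C1 = 0 and x'(0) = -9/17 - 2*C1 + 4*C2 = -1. Solving gives C1 = -3/17, C2 = -7/34.

x = 3*exp(-3*t)/17 - 7*exp(-2*t)*sin(4*t)/34 - 3*cos(4*t)*exp(-2*t)/17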